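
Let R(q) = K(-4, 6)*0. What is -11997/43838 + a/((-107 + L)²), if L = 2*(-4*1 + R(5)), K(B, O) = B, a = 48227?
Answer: 85022387/25206850 ≈ 3.3730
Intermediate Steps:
R(q) = 0 (R(q) = -4*0 = 0)
L = -8 (L = 2*(-4*1 + 0) = 2*(-4 + 0) = 2*(-4) = -8)
-11997/43838 + a/((-107 + L)²) = -11997/43838 + 48227/((-107 - 8)²) = -11997*1/43838 + 48227/((-115)²) = -11997/43838 + 48227/13225 = 85022387/25206850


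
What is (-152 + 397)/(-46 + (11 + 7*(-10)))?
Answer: -7/3 ≈ -2.3333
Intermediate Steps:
(-152 + 397)/(-46 + (11 + 7*(-10))) = 245/(-46 + (11 - 70)) = 245/(-46 - 59) = 245/(-105) = 245*(-1/105) = -7/3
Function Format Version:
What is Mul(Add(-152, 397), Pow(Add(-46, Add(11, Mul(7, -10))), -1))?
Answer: Rational(-7, 3) ≈ -2.3333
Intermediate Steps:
Mul(Add(-152, 397), Pow(Add(-46, Add(11, Mul(7, -10))), -1)) = Mul(245, Pow(Add(-46, Add(11, -70)), -1)) = Mul(245, Pow(Add(-46, -59), -1)) = Mul(245, Pow(-105, -1)) = Mul(245, Rational(-1, 105)) = Rational(-7, 3)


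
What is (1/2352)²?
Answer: 1/5531904 ≈ 1.8077e-7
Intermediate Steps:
(1/2352)² = 1/5531904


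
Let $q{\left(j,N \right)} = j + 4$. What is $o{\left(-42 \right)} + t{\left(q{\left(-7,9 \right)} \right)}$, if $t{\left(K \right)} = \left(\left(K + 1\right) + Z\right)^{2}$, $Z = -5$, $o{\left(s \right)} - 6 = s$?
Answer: $13$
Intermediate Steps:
$q{\left(j,N \right)} = 4 + j$
$o{\left(s \right)} = 6 + s$
$t{\left(K \right)} = \left(-4 + K\right)^{2}$ ($t{\left(K \right)} = \left(\left(K + 1\right) - 5\right)^{2} = \left(\left(1 + K\right) - 5\right)^{2} = \left(-4 + K\right)^{2}$)
$o{\left(-42 \right)} + t{\left(q{\left(-7,9 \right)} \right)} = \left(6 - 42\right) + \left(-4 + \left(4 - 7\right)\right)^{2} = -36 + \left(-4 - 3\right)^{2} = -36 + \left(-7\right)^{2} = -36 + 49 = 13$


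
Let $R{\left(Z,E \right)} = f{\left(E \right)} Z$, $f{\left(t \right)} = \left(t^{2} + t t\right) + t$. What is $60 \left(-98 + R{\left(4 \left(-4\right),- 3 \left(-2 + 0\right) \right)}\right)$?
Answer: $-80760$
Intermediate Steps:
$f{\left(t \right)} = t + 2 t^{2}$ ($f{\left(t \right)} = \left(t^{2} + t^{2}\right) + t = 2 t^{2} + t = t + 2 t^{2}$)
$R{\left(Z,E \right)} = E Z \left(1 + 2 E\right)$ ($R{\left(Z,E \right)} = E \left(1 + 2 E\right) Z = E Z \left(1 + 2 E\right)$)
$60 \left(-98 + R{\left(4 \left(-4\right),- 3 \left(-2 + 0\right) \right)}\right) = 60 \left(-98 + - 3 \left(-2 + 0\right) 4 \left(-4\right) \left(1 + 2 \left(- 3 \left(-2 + 0\right)\right)\right)\right) = 60 \left(-98 + \left(-3\right) \left(-2\right) \left(-16\right) \left(1 + 2 \left(\left(-3\right) \left(-2\right)\right)\right)\right) = 60 \left(-98 + 6 \left(-16\right) \left(1 + 2 \cdot 6\right)\right) = 60 \left(-98 + 6 \left(-16\right) \left(1 + 12\right)\right) = 60 \left(-98 + 6 \left(-16\right) 13\right) = 60 \left(-98 - 1248\right) = 60 \left(-1346\right) = -80760$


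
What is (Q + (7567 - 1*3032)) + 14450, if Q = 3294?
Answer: 22279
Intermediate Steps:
(Q + (7567 - 1*3032)) + 14450 = (3294 + (7567 - 1*3032)) + 14450 = (3294 + (7567 - 3032)) + 14450 = (3294 + 4535) + 14450 = 7829 + 14450 = 22279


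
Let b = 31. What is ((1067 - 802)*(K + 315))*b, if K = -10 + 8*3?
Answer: 2702735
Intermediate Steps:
K = 14 (K = -10 + 24 = 14)
((1067 - 802)*(K + 315))*b = ((1067 - 802)*(14 + 315))*31 = (265*329)*31 = 87185*31 = 2702735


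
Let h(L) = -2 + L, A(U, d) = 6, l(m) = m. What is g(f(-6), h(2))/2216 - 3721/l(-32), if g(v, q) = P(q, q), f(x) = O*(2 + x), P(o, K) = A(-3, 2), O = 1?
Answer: 1030741/8864 ≈ 116.28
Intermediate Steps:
P(o, K) = 6
f(x) = 2 + x (f(x) = 1*(2 + x) = 2 + x)
g(v, q) = 6
g(f(-6), h(2))/2216 - 3721/l(-32) = 6/2216 - 3721/(-32) = 6*(1/2216) - 3721*(-1/32) = 3/1108 + 3721/32 = 1030741/8864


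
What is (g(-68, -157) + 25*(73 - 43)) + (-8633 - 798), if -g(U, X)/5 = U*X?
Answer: -62061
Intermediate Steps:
g(U, X) = -5*U*X
(g(-68, -157) + 25*(73 - 43)) + (-8633 - 798) = (-5*(-68)*(-157) + 25*(73 - 43)) + (-8633 - 798) = (-53380 + 25*30) - 9431 = (-53380 + 750) - 9431 = -52630 - 9431 = -62061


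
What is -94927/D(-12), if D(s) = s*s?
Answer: -94927/144 ≈ -659.21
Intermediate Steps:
D(s) = s²
-94927/D(-12) = -94927/((-12)²) = -94927/144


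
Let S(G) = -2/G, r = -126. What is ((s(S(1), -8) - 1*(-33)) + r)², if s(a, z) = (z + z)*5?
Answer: 29929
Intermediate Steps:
s(a, z) = 10*z (s(a, z) = (2*z)*5 = 10*z)
((s(S(1), -8) - 1*(-33)) + r)² = ((10*(-8) - 1*(-33)) - 126)² = ((-80 + 33) - 126)² = (-47 - 126)² = (-173)² = 29929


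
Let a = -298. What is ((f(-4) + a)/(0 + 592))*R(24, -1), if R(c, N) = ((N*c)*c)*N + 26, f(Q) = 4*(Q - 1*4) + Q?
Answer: -50267/148 ≈ -339.64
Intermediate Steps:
f(Q) = -16 + 5*Q (f(Q) = 4*(Q - 4) + Q = 4*(-4 + Q) + Q = (-16 + 4*Q) + Q = -16 + 5*Q)
R(c, N) = 26 + N²*c² (R(c, N) = (N*c²)*N + 26 = N²*c² + 26 = 26 + N²*c²)
((f(-4) + a)/(0 + 592))*R(24, -1) = (((-16 + 5*(-4)) - 298)/(0 + 592))*(26 + (-1)²*24²) = (((-16 - 20) - 298)/592)*(26 + 1*576) = ((-36 - 298)*(1/592))*(26 + 576) = -334*1/592*602 = -167/296*602 = -50267/148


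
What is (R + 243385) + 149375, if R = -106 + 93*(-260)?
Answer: 368474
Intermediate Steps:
R = -24286 (R = -106 - 24180 = -24286)
(R + 243385) + 149375 = (-24286 + 243385) + 149375 = 219099 + 149375 = 368474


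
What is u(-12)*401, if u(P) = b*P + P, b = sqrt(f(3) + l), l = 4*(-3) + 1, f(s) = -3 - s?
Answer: -4812 - 4812*I*sqrt(17) ≈ -4812.0 - 19840.0*I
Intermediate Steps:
l = -11 (l = -12 + 1 = -11)
b = I*sqrt(17) (b = sqrt((-3 - 1*3) - 11) = sqrt((-3 - 3) - 11) = sqrt(-6 - 11) = sqrt(-17) = I*sqrt(17) ≈ 4.1231*I)
u(P) = P + I*P*sqrt(17) (u(P) = (I*sqrt(17))*P + P = I*P*sqrt(17) + P = P + I*P*sqrt(17))
u(-12)*401 = -12*(1 + I*sqrt(17))*401 = (-12 - 12*I*sqrt(17))*401 = -4812 - 4812*I*sqrt(17)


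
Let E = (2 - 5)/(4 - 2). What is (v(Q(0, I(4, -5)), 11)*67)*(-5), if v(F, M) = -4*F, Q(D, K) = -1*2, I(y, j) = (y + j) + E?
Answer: -2680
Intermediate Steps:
E = -3/2 ≈ -1.5000
I(y, j) = -3/2 + j + y (I(y, j) = (y + j) - 3/2 = (j + y) - 3/2 = -3/2 + j + y)
Q(D, K) = -2
(v(Q(0, I(4, -5)), 11)*67)*(-5) = (-4*(-2)*67)*(-5) = (8*67)*(-5) = 536*(-5) = -2680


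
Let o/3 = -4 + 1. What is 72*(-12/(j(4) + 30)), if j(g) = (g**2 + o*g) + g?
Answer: -432/7 ≈ -61.714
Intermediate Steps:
o = -9 (o = 3*(-4 + 1) = 3*(-3) = -9)
j(g) = g**2 - 8*g (j(g) = (g**2 - 9*g) + g = g**2 - 8*g)
72*(-12/(j(4) + 30)) = 72*(-12/(4*(-8 + 4) + 30)) = 72*(-12/(4*(-4) + 30)) = 72*(-12/(-16 + 30)) = 72*(-12/14) = 72*(-12*1/14) = 72*(-6/7) = -432/7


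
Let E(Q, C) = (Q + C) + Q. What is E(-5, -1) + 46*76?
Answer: 3485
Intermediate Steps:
E(Q, C) = C + 2*Q (E(Q, C) = (C + Q) + Q = C + 2*Q)
E(-5, -1) + 46*76 = (-1 + 2*(-5)) + 46*76 = (-1 - 10) + 3496 = -11 + 3496 = 3485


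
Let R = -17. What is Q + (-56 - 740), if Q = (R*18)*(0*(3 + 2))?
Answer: -796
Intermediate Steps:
Q = 0 (Q = (-17*18)*(0*(3 + 2)) = -0*5 = -306*0 = 0)
Q + (-56 - 740) = 0 + (-56 - 740) = 0 - 796 = -796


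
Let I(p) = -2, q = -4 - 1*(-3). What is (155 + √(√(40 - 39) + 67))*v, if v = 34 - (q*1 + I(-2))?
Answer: 5735 + 74*√17 ≈ 6040.1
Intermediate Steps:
q = -1 (q = -4 + 3 = -1)
v = 37 (v = 34 - (-1*1 - 2) = 34 - (-1 - 2) = 34 - 1*(-3) = 34 + 3 = 37)
(155 + √(√(40 - 39) + 67))*v = (155 + √(√(40 - 39) + 67))*37 = (155 + √(√1 + 67))*37 = (155 + √(1 + 67))*37 = (155 + √68)*37 = (155 + 2*√17)*37 = 5735 + 74*√17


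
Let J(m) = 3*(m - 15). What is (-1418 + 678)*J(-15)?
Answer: 66600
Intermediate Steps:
J(m) = -45 + 3*m (J(m) = 3*(-15 + m) = -45 + 3*m)
(-1418 + 678)*J(-15) = (-1418 + 678)*(-45 + 3*(-15)) = -740*(-45 - 45) = -740*(-90) = 66600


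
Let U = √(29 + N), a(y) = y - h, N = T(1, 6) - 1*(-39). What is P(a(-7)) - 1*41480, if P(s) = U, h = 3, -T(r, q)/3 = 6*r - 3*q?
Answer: -41480 + 2*√26 ≈ -41470.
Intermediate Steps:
T(r, q) = -18*r + 9*q (T(r, q) = -3*(6*r - 3*q) = -3*(-3*q + 6*r) = -18*r + 9*q)
N = 75 (N = (-18*1 + 9*6) - 1*(-39) = (-18 + 54) + 39 = 36 + 39 = 75)
a(y) = -3 + y (a(y) = y - 1*3 = y - 3 = -3 + y)
U = 2*√26 (U = √(29 + 75) = √104 = 2*√26 ≈ 10.198)
P(s) = 2*√26
P(a(-7)) - 1*41480 = 2*√26 - 1*41480 = 2*√26 - 41480 = -41480 + 2*√26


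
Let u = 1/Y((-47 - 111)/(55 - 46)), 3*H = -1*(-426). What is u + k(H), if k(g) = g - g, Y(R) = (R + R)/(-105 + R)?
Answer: 1103/316 ≈ 3.4905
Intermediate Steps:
Y(R) = 2*R/(-105 + R) (Y(R) = (2*R)/(-105 + R) = 2*R/(-105 + R))
H = 142 (H = (-1*(-426))/3 = (1/3)*426 = 142)
k(g) = 0
u = 1103/316 (u = 1/(2*((-47 - 111)/(55 - 46))/(-105 + (-47 - 111)/(55 - 46))) = 1/(2*(-158/9)/(-105 - 158/9)) = 1/(2*(-158/9)/(-1103/9)) = 1/(2*(-158/9)*(-9/1103)) = 1/(316/1103) = 1103/316 ≈ 3.4905)
u + k(H) = 1103/316 + 0 = 1103/316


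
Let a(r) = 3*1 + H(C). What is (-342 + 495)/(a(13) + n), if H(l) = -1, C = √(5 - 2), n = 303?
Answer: 153/305 ≈ 0.50164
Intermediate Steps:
C = √3 ≈ 1.7320
a(r) = 2 (a(r) = 3*1 - 1 = 3 - 1 = 2)
(-342 + 495)/(a(13) + n) = (-342 + 495)/(2 + 303) = 153/305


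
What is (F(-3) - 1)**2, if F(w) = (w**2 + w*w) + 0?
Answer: 289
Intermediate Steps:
F(w) = 2*w**2 (F(w) = (w**2 + w**2) + 0 = 2*w**2 + 0 = 2*w**2)
(F(-3) - 1)**2 = (2*(-3)**2 - 1)**2 = (2*9 - 1)**2 = (18 - 1)**2 = 17**2 = 289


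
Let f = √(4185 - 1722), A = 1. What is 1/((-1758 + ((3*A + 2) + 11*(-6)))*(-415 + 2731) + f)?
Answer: -1404268/5915905846651 - √2463/17747717539953 ≈ -2.3737e-7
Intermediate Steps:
f = √2463 ≈ 49.629
1/((-1758 + ((3*A + 2) + 11*(-6)))*(-415 + 2731) + f) = 1/((-1758 + ((3*1 + 2) + 11*(-6)))*(-415 + 2731) + √2463) = 1/((-1758 + ((3 + 2) - 66))*2316 + √2463) = 1/((-1758 + (5 - 66))*2316 + √2463) = 1/((-1758 - 61)*2316 + √2463) = 1/(-1819*2316 + √2463) = 1/(-4212804 + √2463)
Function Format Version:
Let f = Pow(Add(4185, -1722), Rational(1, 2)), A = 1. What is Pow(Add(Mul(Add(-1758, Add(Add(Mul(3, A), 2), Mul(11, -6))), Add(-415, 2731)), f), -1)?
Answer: Add(Rational(-1404268, 5915905846651), Mul(Rational(-1, 17747717539953), Pow(2463, Rational(1, 2)))) ≈ -2.3737e-7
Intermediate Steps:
f = Pow(2463, Rational(1, 2)) ≈ 49.629
Pow(Add(Mul(Add(-1758, Add(Add(Mul(3, A), 2), Mul(11, -6))), Add(-415, 2731)), f), -1) = Pow(Add(Mul(Add(-1758, Add(Add(Mul(3, 1), 2), Mul(11, -6))), Add(-415, 2731)), Pow(2463, Rational(1, 2))), -1) = Pow(Add(Mul(Add(-1758, Add(Add(3, 2), -66)), 2316), Pow(2463, Rational(1, 2))), -1) = Pow(Add(Mul(Add(-1758, Add(5, -66)), 2316), Pow(2463, Rational(1, 2))), -1) = Pow(Add(Mul(Add(-1758, -61), 2316), Pow(2463, Rational(1, 2))), -1) = Pow(Add(Mul(-1819, 2316), Pow(2463, Rational(1, 2))), -1) = Pow(Add(-4212804, Pow(2463, Rational(1, 2))), -1)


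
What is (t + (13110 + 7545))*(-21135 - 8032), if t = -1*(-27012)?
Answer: -1390303389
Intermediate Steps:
t = 27012
(t + (13110 + 7545))*(-21135 - 8032) = (27012 + (13110 + 7545))*(-21135 - 8032) = (27012 + 20655)*(-29167) = 47667*(-29167) = -1390303389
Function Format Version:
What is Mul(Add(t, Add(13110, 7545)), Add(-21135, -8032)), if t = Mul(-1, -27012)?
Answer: -1390303389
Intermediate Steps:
t = 27012
Mul(Add(t, Add(13110, 7545)), Add(-21135, -8032)) = Mul(Add(27012, Add(13110, 7545)), Add(-21135, -8032)) = Mul(Add(27012, 20655), -29167) = Mul(47667, -29167) = -1390303389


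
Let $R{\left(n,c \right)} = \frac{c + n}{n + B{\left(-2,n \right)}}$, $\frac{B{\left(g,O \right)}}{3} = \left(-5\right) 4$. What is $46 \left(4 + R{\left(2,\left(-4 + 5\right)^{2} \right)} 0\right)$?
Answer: $184$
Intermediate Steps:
$B{\left(g,O \right)} = -60$ ($B{\left(g,O \right)} = 3 \left(\left(-5\right) 4\right) = 3 \left(-20\right) = -60$)
$R{\left(n,c \right)} = \frac{c + n}{-60 + n}$ ($R{\left(n,c \right)} = \frac{c + n}{n - 60} = \frac{c + n}{-60 + n}$)
$46 \left(4 + R{\left(2,\left(-4 + 5\right)^{2} \right)} 0\right) = 46 \left(4 + \frac{\left(-4 + 5\right)^{2} + 2}{-60 + 2} \cdot 0\right) = 46 \left(4 + \frac{1^{2} + 2}{-58} \cdot 0\right) = 46 \left(4 + - \frac{1 + 2}{58} \cdot 0\right) = 46 \left(4 + \left(- \frac{1}{58}\right) 3 \cdot 0\right) = 46 \left(4 - 0\right) = 46 \left(4 + 0\right) = 46 \cdot 4 = 184$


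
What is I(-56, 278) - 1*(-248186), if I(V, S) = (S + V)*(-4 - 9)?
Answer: 245300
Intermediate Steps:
I(V, S) = -13*S - 13*V (I(V, S) = (S + V)*(-13) = -13*S - 13*V)
I(-56, 278) - 1*(-248186) = (-13*278 - 13*(-56)) - 1*(-248186) = (-3614 + 728) + 248186 = -2886 + 248186 = 245300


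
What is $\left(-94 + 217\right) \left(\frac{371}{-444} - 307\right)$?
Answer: $- \frac{5603839}{148} \approx -37864.0$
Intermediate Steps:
$\left(-94 + 217\right) \left(\frac{371}{-444} - 307\right) = 123 \left(371 \left(- \frac{1}{444}\right) - 307\right) = 123 \left(- \frac{371}{444} - 307\right) = 123 \left(- \frac{136679}{444}\right) = - \frac{5603839}{148}$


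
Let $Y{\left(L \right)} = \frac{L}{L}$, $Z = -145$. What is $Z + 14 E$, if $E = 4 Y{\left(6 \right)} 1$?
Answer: $-89$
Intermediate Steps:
$Y{\left(L \right)} = 1$
$E = 4$ ($E = 4 \cdot 1 \cdot 1 = 4 \cdot 1 = 4$)
$Z + 14 E = -145 + 14 \cdot 4 = -145 + 56 = -89$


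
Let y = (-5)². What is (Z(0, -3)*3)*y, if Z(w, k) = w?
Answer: 0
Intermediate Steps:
y = 25
(Z(0, -3)*3)*y = (0*3)*25 = 0*25 = 0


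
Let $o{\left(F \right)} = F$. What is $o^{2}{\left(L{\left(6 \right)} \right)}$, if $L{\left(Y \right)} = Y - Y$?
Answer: $0$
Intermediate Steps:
$L{\left(Y \right)} = 0$
$o^{2}{\left(L{\left(6 \right)} \right)} = 0^{2} = 0$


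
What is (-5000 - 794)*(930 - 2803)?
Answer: 10852162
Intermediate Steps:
(-5000 - 794)*(930 - 2803) = -5794*(-1873) = 10852162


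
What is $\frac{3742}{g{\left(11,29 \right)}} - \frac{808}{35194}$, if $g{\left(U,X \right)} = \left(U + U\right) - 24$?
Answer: $- \frac{32924391}{17597} \approx -1871.0$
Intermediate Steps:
$g{\left(U,X \right)} = -24 + 2 U$ ($g{\left(U,X \right)} = 2 U - 24 = -24 + 2 U$)
$\frac{3742}{g{\left(11,29 \right)}} - \frac{808}{35194} = \frac{3742}{-24 + 2 \cdot 11} - \frac{808}{35194} = \frac{3742}{-24 + 22} - \frac{404}{17597} = \frac{3742}{-2} - \frac{404}{17597} = 3742 \left(- \frac{1}{2}\right) - \frac{404}{17597} = -1871 - \frac{404}{17597} = - \frac{32924391}{17597}$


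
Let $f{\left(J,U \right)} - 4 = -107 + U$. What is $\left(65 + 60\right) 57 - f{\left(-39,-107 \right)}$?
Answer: $7335$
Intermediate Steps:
$f{\left(J,U \right)} = -103 + U$ ($f{\left(J,U \right)} = 4 + \left(-107 + U\right) = -103 + U$)
$\left(65 + 60\right) 57 - f{\left(-39,-107 \right)} = \left(65 + 60\right) 57 - \left(-103 - 107\right) = 125 \cdot 57 - -210 = 7125 + 210 = 7335$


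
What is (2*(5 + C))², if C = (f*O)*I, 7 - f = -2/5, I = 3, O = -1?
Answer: 29584/25 ≈ 1183.4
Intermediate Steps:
f = 37/5 (f = 7 - (-2)/5 = 7 - 1*(-⅖) = 7 + ⅖ = 37/5 ≈ 7.4000)
C = -111/5 (C = ((37/5)*(-1))*3 = -37/5*3 = -111/5 ≈ -22.200)
(2*(5 + C))² = (2*(5 - 111/5))² = (2*(-86/5))² = (-172/5)² = 29584/25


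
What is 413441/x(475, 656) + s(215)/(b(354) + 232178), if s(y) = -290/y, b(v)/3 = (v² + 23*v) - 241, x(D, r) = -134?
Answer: -11232632592099/3640598698 ≈ -3085.4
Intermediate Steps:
b(v) = -723 + 3*v² + 69*v (b(v) = 3*((v² + 23*v) - 241) = 3*(-241 + v² + 23*v) = -723 + 3*v² + 69*v)
413441/x(475, 656) + s(215)/(b(354) + 232178) = 413441/(-134) + (-290/215)/((-723 + 3*354² + 69*354) + 232178) = 413441*(-1/134) + (-290*1/215)/((-723 + 3*125316 + 24426) + 232178) = -413441/134 - 58/(43*((-723 + 375948 + 24426) + 232178)) = -413441/134 - 58/(43*(399651 + 232178)) = -413441/134 - 58/43/631829 = -413441/134 - 58/43*1/631829 = -413441/134 - 58/27168647 = -11232632592099/3640598698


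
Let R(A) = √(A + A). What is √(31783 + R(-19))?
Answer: √(31783 + I*√38) ≈ 178.28 + 0.017*I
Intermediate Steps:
R(A) = √2*√A (R(A) = √(2*A) = √2*√A)
√(31783 + R(-19)) = √(31783 + √2*√(-19)) = √(31783 + √2*(I*√19)) = √(31783 + I*√38)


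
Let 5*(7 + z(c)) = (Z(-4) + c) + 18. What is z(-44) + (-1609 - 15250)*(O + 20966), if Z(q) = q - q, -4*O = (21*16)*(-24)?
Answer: -1937267751/5 ≈ -3.8745e+8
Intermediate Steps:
O = 2016 (O = -21*16*(-24)/4 = -84*(-24) = -¼*(-8064) = 2016)
Z(q) = 0
z(c) = -17/5 + c/5 (z(c) = -7 + ((0 + c) + 18)/5 = -7 + (c + 18)/5 = -7 + (18 + c)/5 = -7 + (18/5 + c/5) = -17/5 + c/5)
z(-44) + (-1609 - 15250)*(O + 20966) = (-17/5 + (⅕)*(-44)) + (-1609 - 15250)*(2016 + 20966) = (-17/5 - 44/5) - 16859*22982 = -61/5 - 387453538 = -1937267751/5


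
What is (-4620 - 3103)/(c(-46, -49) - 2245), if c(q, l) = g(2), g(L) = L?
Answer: 7723/2243 ≈ 3.4432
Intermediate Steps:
c(q, l) = 2
(-4620 - 3103)/(c(-46, -49) - 2245) = (-4620 - 3103)/(2 - 2245) = -7723/(-2243) = -7723*(-1/2243) = 7723/2243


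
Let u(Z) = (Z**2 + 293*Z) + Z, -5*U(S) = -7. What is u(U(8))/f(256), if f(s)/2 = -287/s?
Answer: -189056/1025 ≈ -184.44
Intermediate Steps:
U(S) = 7/5 (U(S) = -1/5*(-7) = 7/5)
f(s) = -574/s (f(s) = 2*(-287/s) = -574/s)
u(Z) = Z**2 + 294*Z
u(U(8))/f(256) = (7*(294 + 7/5)/5)/((-574/256)) = ((7/5)*(1477/5))/((-574*1/256)) = 10339/(25*(-287/128)) = (10339/25)*(-128/287) = -189056/1025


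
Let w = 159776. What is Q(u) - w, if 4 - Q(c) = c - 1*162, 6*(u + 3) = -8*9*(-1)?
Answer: -159619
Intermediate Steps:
u = 9 (u = -3 + (-8*9*(-1))/6 = -3 + (-72*(-1))/6 = -3 + (1/6)*72 = -3 + 12 = 9)
Q(c) = 166 - c (Q(c) = 4 - (c - 1*162) = 4 - (c - 162) = 4 - (-162 + c) = 4 + (162 - c) = 166 - c)
Q(u) - w = (166 - 1*9) - 1*159776 = (166 - 9) - 159776 = 157 - 159776 = -159619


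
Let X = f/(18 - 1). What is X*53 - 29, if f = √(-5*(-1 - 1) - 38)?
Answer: -29 + 106*I*√7/17 ≈ -29.0 + 16.497*I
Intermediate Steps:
f = 2*I*√7 (f = √(-5*(-2) - 38) = √(10 - 38) = √(-28) = 2*I*√7 ≈ 5.2915*I)
X = 2*I*√7/17 (X = (2*I*√7)/(18 - 1) = (2*I*√7)/17 = (2*I*√7)*(1/17) = 2*I*√7/17 ≈ 0.31126*I)
X*53 - 29 = (2*I*√7/17)*53 - 29 = 106*I*√7/17 - 29 = -29 + 106*I*√7/17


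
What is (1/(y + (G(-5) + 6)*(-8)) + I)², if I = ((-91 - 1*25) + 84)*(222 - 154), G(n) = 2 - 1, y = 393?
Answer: 537745022721/113569 ≈ 4.7350e+6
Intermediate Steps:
G(n) = 1
I = -2176 (I = ((-91 - 25) + 84)*68 = (-116 + 84)*68 = -32*68 = -2176)
(1/(y + (G(-5) + 6)*(-8)) + I)² = (1/(393 + (1 + 6)*(-8)) - 2176)² = (1/(393 + 7*(-8)) - 2176)² = (1/(393 - 56) - 2176)² = (1/337 - 2176)² = (-733311/337)² = 537745022721/113569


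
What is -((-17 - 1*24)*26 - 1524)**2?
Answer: -6708100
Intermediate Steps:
-((-17 - 1*24)*26 - 1524)**2 = -((-17 - 24)*26 - 1524)**2 = -(-41*26 - 1524)**2 = -(-1066 - 1524)**2 = -1*(-2590)**2 = -1*6708100 = -6708100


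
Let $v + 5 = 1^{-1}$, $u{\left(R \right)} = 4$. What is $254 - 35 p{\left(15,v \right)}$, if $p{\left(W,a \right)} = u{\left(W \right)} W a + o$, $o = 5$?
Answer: $8479$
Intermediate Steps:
$v = -4$ ($v = -5 + 1^{-1} = -5 + 1 = -4$)
$p{\left(W,a \right)} = 5 + 4 W a$ ($p{\left(W,a \right)} = 4 W a + 5 = 5 + 4 W a$)
$254 - 35 p{\left(15,v \right)} = 254 - 35 \left(5 + 4 \cdot 15 \left(-4\right)\right) = 254 - 35 \left(5 - 240\right) = 254 - -8225 = 254 + 8225 = 8479$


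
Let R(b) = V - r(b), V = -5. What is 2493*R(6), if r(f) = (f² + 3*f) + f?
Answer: -162045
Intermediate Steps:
r(f) = f² + 4*f
R(b) = -5 - b*(4 + b)
2493*R(6) = 2493*(-5 - 1*6*(4 + 6)) = 2493*(-5 - 1*6*10) = 2493*(-5 - 60) = 2493*(-65) = -162045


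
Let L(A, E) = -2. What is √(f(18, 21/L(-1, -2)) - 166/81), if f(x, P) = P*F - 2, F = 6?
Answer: I*√5431/9 ≈ 8.1884*I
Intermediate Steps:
f(x, P) = -2 + 6*P (f(x, P) = P*6 - 2 = 6*P - 2 = -2 + 6*P)
√(f(18, 21/L(-1, -2)) - 166/81) = √((-2 + 6*(21/(-2))) - 166/81) = √((-2 + 6*(21*(-½))) - 166*1/81) = √((-2 + 6*(-21/2)) - 166/81) = √((-2 - 63) - 166/81) = √(-65 - 166/81) = √(-5431/81) = I*√5431/9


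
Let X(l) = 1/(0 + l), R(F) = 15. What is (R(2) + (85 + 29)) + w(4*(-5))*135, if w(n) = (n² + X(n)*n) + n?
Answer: 51564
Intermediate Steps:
X(l) = 1/l
w(n) = 1 + n + n² (w(n) = (n² + n/n) + n = (n² + 1) + n = (1 + n²) + n = 1 + n + n²)
(R(2) + (85 + 29)) + w(4*(-5))*135 = (15 + (85 + 29)) + (1 + (4*(-5))*(1 + 4*(-5)))*135 = (15 + 114) + (1 - 20*(1 - 20))*135 = 129 + (1 - 20*(-19))*135 = 129 + (1 + 380)*135 = 129 + 381*135 = 129 + 51435 = 51564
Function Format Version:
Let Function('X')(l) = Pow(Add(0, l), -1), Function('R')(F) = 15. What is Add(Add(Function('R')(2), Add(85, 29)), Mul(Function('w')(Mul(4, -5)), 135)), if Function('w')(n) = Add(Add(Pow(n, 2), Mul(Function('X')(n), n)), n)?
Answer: 51564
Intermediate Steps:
Function('X')(l) = Pow(l, -1)
Function('w')(n) = Add(1, n, Pow(n, 2)) (Function('w')(n) = Add(Add(Pow(n, 2), Mul(Pow(n, -1), n)), n) = Add(Add(Pow(n, 2), 1), n) = Add(Add(1, Pow(n, 2)), n) = Add(1, n, Pow(n, 2)))
Add(Add(Function('R')(2), Add(85, 29)), Mul(Function('w')(Mul(4, -5)), 135)) = Add(Add(15, Add(85, 29)), Mul(Add(1, Mul(Mul(4, -5), Add(1, Mul(4, -5)))), 135)) = Add(Add(15, 114), Mul(Add(1, Mul(-20, Add(1, -20))), 135)) = Add(129, Mul(Add(1, Mul(-20, -19)), 135)) = Add(129, Mul(Add(1, 380), 135)) = Add(129, Mul(381, 135)) = Add(129, 51435) = 51564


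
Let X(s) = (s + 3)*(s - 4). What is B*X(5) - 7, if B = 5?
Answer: 33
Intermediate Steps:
X(s) = (-4 + s)*(3 + s) (X(s) = (3 + s)*(-4 + s) = (-4 + s)*(3 + s))
B*X(5) - 7 = 5*(-12 + 5² - 1*5) - 7 = 5*(-12 + 25 - 5) - 7 = 5*8 - 7 = 40 - 7 = 33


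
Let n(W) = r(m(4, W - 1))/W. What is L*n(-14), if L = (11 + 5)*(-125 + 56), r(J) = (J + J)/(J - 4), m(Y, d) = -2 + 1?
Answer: 1104/35 ≈ 31.543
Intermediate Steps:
m(Y, d) = -1
r(J) = 2*J/(-4 + J) (r(J) = (2*J)/(-4 + J) = 2*J/(-4 + J))
n(W) = 2/(5*W) (n(W) = (2*(-1)/(-4 - 1))/W = (2*(-1)/(-5))/W = (2*(-1)*(-⅕))/W = 2/(5*W))
L = -1104 (L = 16*(-69) = -1104)
L*n(-14) = -2208/(5*(-14)) = -2208*(-1)/(5*14) = -1104*(-1/35) = 1104/35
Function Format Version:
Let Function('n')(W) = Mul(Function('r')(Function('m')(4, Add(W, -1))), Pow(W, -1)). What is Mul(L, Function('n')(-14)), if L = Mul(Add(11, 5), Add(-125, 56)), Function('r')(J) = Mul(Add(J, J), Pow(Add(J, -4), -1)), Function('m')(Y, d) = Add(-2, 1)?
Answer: Rational(1104, 35) ≈ 31.543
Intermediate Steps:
Function('m')(Y, d) = -1
Function('r')(J) = Mul(2, J, Pow(Add(-4, J), -1)) (Function('r')(J) = Mul(Mul(2, J), Pow(Add(-4, J), -1)) = Mul(2, J, Pow(Add(-4, J), -1)))
Function('n')(W) = Mul(Rational(2, 5), Pow(W, -1)) (Function('n')(W) = Mul(Mul(2, -1, Pow(Add(-4, -1), -1)), Pow(W, -1)) = Mul(Mul(2, -1, Pow(-5, -1)), Pow(W, -1)) = Mul(Mul(2, -1, Rational(-1, 5)), Pow(W, -1)) = Mul(Rational(2, 5), Pow(W, -1)))
L = -1104 (L = Mul(16, -69) = -1104)
Mul(L, Function('n')(-14)) = Mul(-1104, Mul(Rational(2, 5), Pow(-14, -1))) = Mul(-1104, Mul(Rational(2, 5), Rational(-1, 14))) = Mul(-1104, Rational(-1, 35)) = Rational(1104, 35)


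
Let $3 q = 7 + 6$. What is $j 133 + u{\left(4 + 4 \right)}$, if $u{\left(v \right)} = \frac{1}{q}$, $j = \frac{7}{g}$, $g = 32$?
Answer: $\frac{12199}{416} \approx 29.325$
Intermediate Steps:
$q = \frac{13}{3}$ ($q = \frac{7 + 6}{3} = \frac{1}{3} \cdot 13 = \frac{13}{3} \approx 4.3333$)
$j = \frac{7}{32} \approx 0.21875$
$u{\left(v \right)} = \frac{3}{13}$ ($u{\left(v \right)} = \frac{1}{\frac{13}{3}} = \frac{3}{13}$)
$j 133 + u{\left(4 + 4 \right)} = \frac{7}{32} \cdot 133 + \frac{3}{13} = \frac{931}{32} + \frac{3}{13} = \frac{12199}{416}$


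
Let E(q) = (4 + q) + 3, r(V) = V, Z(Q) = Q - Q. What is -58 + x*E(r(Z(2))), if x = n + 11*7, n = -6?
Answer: 439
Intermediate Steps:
Z(Q) = 0
E(q) = 7 + q
x = 71 (x = -6 + 11*7 = -6 + 77 = 71)
-58 + x*E(r(Z(2))) = -58 + 71*(7 + 0) = -58 + 71*7 = -58 + 497 = 439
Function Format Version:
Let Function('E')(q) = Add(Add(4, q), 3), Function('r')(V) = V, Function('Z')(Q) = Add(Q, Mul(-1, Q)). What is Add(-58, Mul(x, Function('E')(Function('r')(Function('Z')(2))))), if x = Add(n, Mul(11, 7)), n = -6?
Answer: 439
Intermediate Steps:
Function('Z')(Q) = 0
Function('E')(q) = Add(7, q)
x = 71 (x = Add(-6, Mul(11, 7)) = Add(-6, 77) = 71)
Add(-58, Mul(x, Function('E')(Function('r')(Function('Z')(2))))) = Add(-58, Mul(71, Add(7, 0))) = Add(-58, Mul(71, 7)) = Add(-58, 497) = 439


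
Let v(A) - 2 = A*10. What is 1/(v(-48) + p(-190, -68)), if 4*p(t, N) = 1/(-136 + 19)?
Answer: -468/223705 ≈ -0.0020920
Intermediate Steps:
v(A) = 2 + 10*A (v(A) = 2 + A*10 = 2 + 10*A)
p(t, N) = -1/468 (p(t, N) = 1/(4*(-136 + 19)) = (¼)/(-117) = (¼)*(-1/117) = -1/468)
1/(v(-48) + p(-190, -68)) = 1/((2 + 10*(-48)) - 1/468) = 1/((2 - 480) - 1/468) = 1/(-478 - 1/468) = 1/(-223705/468) = -468/223705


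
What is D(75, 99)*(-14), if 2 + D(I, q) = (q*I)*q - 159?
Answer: -10288796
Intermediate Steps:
D(I, q) = -161 + I*q**2 (D(I, q) = -2 + ((q*I)*q - 159) = -2 + ((I*q)*q - 159) = -2 + (I*q**2 - 159) = -2 + (-159 + I*q**2) = -161 + I*q**2)
D(75, 99)*(-14) = (-161 + 75*99**2)*(-14) = (-161 + 75*9801)*(-14) = (-161 + 735075)*(-14) = 734914*(-14) = -10288796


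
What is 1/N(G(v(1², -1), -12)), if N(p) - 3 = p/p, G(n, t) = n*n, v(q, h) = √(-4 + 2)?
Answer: ¼ ≈ 0.25000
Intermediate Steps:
v(q, h) = I*√2 (v(q, h) = √(-2) = I*√2)
G(n, t) = n²
N(p) = 4 (N(p) = 3 + p/p = 3 + 1 = 4)
1/N(G(v(1², -1), -12)) = 1/4 = ¼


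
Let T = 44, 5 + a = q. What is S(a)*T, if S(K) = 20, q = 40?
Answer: 880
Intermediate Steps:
a = 35 (a = -5 + 40 = 35)
S(a)*T = 20*44 = 880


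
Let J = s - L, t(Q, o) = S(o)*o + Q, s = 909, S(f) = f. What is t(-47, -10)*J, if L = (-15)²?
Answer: 36252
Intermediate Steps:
L = 225
t(Q, o) = Q + o² (t(Q, o) = o*o + Q = o² + Q = Q + o²)
J = 684 (J = 909 - 1*225 = 909 - 225 = 684)
t(-47, -10)*J = (-47 + (-10)²)*684 = (-47 + 100)*684 = 53*684 = 36252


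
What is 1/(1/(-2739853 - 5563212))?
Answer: -8303065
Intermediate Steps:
1/(1/(-2739853 - 5563212)) = 1/(1/(-8303065)) = 1/(-1/8303065) = -8303065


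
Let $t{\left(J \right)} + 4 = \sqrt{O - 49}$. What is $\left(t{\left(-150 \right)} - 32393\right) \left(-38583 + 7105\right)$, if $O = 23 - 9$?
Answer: $1019792766 - 31478 i \sqrt{35} \approx 1.0198 \cdot 10^{9} - 1.8623 \cdot 10^{5} i$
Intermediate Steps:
$O = 14$ ($O = 23 - 9 = 14$)
$t{\left(J \right)} = -4 + i \sqrt{35}$ ($t{\left(J \right)} = -4 + \sqrt{14 - 49} = -4 + \sqrt{-35} = -4 + i \sqrt{35}$)
$\left(t{\left(-150 \right)} - 32393\right) \left(-38583 + 7105\right) = \left(\left(-4 + i \sqrt{35}\right) - 32393\right) \left(-38583 + 7105\right) = \left(-32397 + i \sqrt{35}\right) \left(-31478\right) = 1019792766 - 31478 i \sqrt{35}$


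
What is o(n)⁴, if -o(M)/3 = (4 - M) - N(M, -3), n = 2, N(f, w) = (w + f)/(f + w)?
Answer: 81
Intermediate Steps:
N(f, w) = 1 (N(f, w) = (f + w)/(f + w) = 1)
o(M) = -9 + 3*M (o(M) = -3*((4 - M) - 1*1) = -3*((4 - M) - 1) = -3*(3 - M) = -9 + 3*M)
o(n)⁴ = (-9 + 3*2)⁴ = (-9 + 6)⁴ = (-3)⁴ = 81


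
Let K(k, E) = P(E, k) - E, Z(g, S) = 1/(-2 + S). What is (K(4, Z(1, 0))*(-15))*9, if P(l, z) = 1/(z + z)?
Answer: -675/8 ≈ -84.375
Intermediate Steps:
P(l, z) = 1/(2*z)
K(k, E) = 1/(2*k) - E
(K(4, Z(1, 0))*(-15))*9 = (((1/2)/4 - 1/(-2 + 0))*(-15))*9 = (((1/2)*(1/4) - 1/(-2))*(-15))*9 = ((1/8 - 1*(-1/2))*(-15))*9 = ((1/8 + 1/2)*(-15))*9 = ((5/8)*(-15))*9 = -75/8*9 = -675/8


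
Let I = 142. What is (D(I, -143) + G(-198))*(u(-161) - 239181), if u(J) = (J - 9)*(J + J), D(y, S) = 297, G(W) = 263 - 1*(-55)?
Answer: -113431215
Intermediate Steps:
G(W) = 318 (G(W) = 263 + 55 = 318)
u(J) = 2*J*(-9 + J) (u(J) = (-9 + J)*(2*J) = 2*J*(-9 + J))
(D(I, -143) + G(-198))*(u(-161) - 239181) = (297 + 318)*(2*(-161)*(-9 - 161) - 239181) = 615*(2*(-161)*(-170) - 239181) = 615*(54740 - 239181) = 615*(-184441) = -113431215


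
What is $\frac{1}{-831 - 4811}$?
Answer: $- \frac{1}{5642} \approx -0.00017724$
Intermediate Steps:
$\frac{1}{-831 - 4811} = \frac{1}{-5642} = - \frac{1}{5642}$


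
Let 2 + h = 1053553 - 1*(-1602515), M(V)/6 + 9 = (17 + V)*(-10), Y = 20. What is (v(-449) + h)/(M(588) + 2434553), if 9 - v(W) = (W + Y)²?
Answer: 2472034/2398199 ≈ 1.0308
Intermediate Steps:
M(V) = -1074 - 60*V (M(V) = -54 + 6*((17 + V)*(-10)) = -54 + 6*(-170 - 10*V) = -54 + (-1020 - 60*V) = -1074 - 60*V)
v(W) = 9 - (20 + W)² (v(W) = 9 - (W + 20)² = 9 - (20 + W)²)
h = 2656066 (h = -2 + (1053553 - 1*(-1602515)) = -2 + (1053553 + 1602515) = -2 + 2656068 = 2656066)
(v(-449) + h)/(M(588) + 2434553) = ((9 - (20 - 449)²) + 2656066)/((-1074 - 60*588) + 2434553) = ((9 - 1*(-429)²) + 2656066)/((-1074 - 35280) + 2434553) = ((9 - 1*184041) + 2656066)/(-36354 + 2434553) = ((9 - 184041) + 2656066)/2398199 = (-184032 + 2656066)*(1/2398199) = 2472034*(1/2398199) = 2472034/2398199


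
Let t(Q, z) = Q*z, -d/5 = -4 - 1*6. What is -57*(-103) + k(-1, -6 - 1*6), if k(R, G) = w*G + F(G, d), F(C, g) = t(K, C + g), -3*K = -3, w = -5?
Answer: 5969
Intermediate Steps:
d = 50 (d = -5*(-4 - 1*6) = -5*(-4 - 6) = -5*(-10) = 50)
K = 1 (K = -⅓*(-3) = 1)
F(C, g) = C + g (F(C, g) = 1*(C + g) = C + g)
k(R, G) = 50 - 4*G (k(R, G) = -5*G + (G + 50) = -5*G + (50 + G) = 50 - 4*G)
-57*(-103) + k(-1, -6 - 1*6) = -57*(-103) + (50 - 4*(-6 - 1*6)) = 5871 + (50 - 4*(-6 - 6)) = 5871 + (50 - 4*(-12)) = 5871 + (50 + 48) = 5871 + 98 = 5969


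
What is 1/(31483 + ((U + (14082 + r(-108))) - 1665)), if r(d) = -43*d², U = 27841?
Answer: -1/429811 ≈ -2.3266e-6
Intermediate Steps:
1/(31483 + ((U + (14082 + r(-108))) - 1665)) = 1/(31483 + ((27841 + (14082 - 43*(-108)²)) - 1665)) = 1/(31483 + ((27841 + (14082 - 43*11664)) - 1665)) = 1/(31483 + ((27841 + (14082 - 501552)) - 1665)) = 1/(31483 + ((27841 - 487470) - 1665)) = 1/(31483 + (-459629 - 1665)) = 1/(31483 - 461294) = 1/(-429811) = -1/429811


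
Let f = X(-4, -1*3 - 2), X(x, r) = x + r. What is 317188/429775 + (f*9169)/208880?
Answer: 6157753333/17954280400 ≈ 0.34297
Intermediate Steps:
X(x, r) = r + x
f = -9 (f = (-1*3 - 2) - 4 = (-3 - 2) - 4 = -5 - 4 = -9)
317188/429775 + (f*9169)/208880 = 317188/429775 - 9*9169/208880 = 317188*(1/429775) - 82521*1/208880 = 317188/429775 - 82521/208880 = 6157753333/17954280400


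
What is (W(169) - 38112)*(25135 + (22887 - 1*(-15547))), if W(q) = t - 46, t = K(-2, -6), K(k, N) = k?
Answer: -2425793040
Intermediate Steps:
t = -2
W(q) = -48 (W(q) = -2 - 46 = -48)
(W(169) - 38112)*(25135 + (22887 - 1*(-15547))) = (-48 - 38112)*(25135 + (22887 - 1*(-15547))) = -38160*(25135 + (22887 + 15547)) = -38160*(25135 + 38434) = -38160*63569 = -2425793040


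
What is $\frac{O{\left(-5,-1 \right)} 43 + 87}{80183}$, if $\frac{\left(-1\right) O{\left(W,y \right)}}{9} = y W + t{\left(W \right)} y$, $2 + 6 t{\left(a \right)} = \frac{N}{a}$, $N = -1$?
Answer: $- \frac{19641}{801830} \approx -0.024495$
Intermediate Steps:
$t{\left(a \right)} = - \frac{1}{3} - \frac{1}{6 a}$ ($t{\left(a \right)} = - \frac{1}{3} + \frac{\left(-1\right) \frac{1}{a}}{6} = - \frac{1}{3} - \frac{1}{6 a}$)
$O{\left(W,y \right)} = - 9 W y - \frac{3 y \left(-1 - 2 W\right)}{2 W}$ ($O{\left(W,y \right)} = - 9 \left(y W + \frac{-1 - 2 W}{6 W} y\right) = - 9 \left(W y + \frac{y \left(-1 - 2 W\right)}{6 W}\right) = - 9 W y - \frac{3 y \left(-1 - 2 W\right)}{2 W}$)
$\frac{O{\left(-5,-1 \right)} 43 + 87}{80183} = \frac{\left(3 \left(-1\right) - \left(-45\right) \left(-1\right) + \frac{3}{2} \left(-1\right) \frac{1}{-5}\right) 43 + 87}{80183} = \left(\left(-3 - 45 + \frac{3}{2} \left(-1\right) \left(- \frac{1}{5}\right)\right) 43 + 87\right) \frac{1}{80183} = \left(\left(-3 - 45 + \frac{3}{10}\right) 43 + 87\right) \frac{1}{80183} = \left(\left(- \frac{477}{10}\right) 43 + 87\right) \frac{1}{80183} = \left(- \frac{20511}{10} + 87\right) \frac{1}{80183} = \left(- \frac{19641}{10}\right) \frac{1}{80183} = - \frac{19641}{801830}$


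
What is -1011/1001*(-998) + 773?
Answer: 1782751/1001 ≈ 1781.0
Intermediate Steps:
-1011/1001*(-998) + 773 = 1008978/1001 + 773 = 1782751/1001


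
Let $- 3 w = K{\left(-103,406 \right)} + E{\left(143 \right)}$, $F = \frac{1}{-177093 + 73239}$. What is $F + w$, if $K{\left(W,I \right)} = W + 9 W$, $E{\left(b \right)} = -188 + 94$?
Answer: $\frac{38910631}{103854} \approx 374.67$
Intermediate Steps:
$E{\left(b \right)} = -94$
$K{\left(W,I \right)} = 10 W$
$F = - \frac{1}{103854}$ ($F = \frac{1}{-103854} = - \frac{1}{103854} \approx -9.6289 \cdot 10^{-6}$)
$w = \frac{1124}{3}$ ($w = - \frac{10 \left(-103\right) - 94}{3} = - \frac{-1030 - 94}{3} = \left(- \frac{1}{3}\right) \left(-1124\right) = \frac{1124}{3} \approx 374.67$)
$F + w = - \frac{1}{103854} + \frac{1124}{3} = \frac{38910631}{103854}$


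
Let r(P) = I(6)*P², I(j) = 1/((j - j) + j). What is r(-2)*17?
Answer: 34/3 ≈ 11.333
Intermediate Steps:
I(j) = 1/j (I(j) = 1/(0 + j) = 1/j)
r(P) = P²/6
r(-2)*17 = ((⅙)*(-2)²)*17 = ((⅙)*4)*17 = (⅔)*17 = 34/3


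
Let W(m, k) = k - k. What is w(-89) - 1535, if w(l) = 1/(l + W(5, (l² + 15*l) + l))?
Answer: -136616/89 ≈ -1535.0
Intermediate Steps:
W(m, k) = 0
w(l) = 1/l (w(l) = 1/(l + 0) = 1/l)
w(-89) - 1535 = 1/(-89) - 1535 = -1/89 - 1535 = -136616/89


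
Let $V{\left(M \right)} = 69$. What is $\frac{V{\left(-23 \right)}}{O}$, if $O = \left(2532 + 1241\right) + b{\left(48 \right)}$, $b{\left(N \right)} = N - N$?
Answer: $\frac{69}{3773} \approx 0.018288$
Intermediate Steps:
$b{\left(N \right)} = 0$
$O = 3773$ ($O = \left(2532 + 1241\right) + 0 = 3773 + 0 = 3773$)
$\frac{V{\left(-23 \right)}}{O} = \frac{69}{3773}$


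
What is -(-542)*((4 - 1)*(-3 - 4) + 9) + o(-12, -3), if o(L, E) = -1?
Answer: -6505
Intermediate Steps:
-(-542)*((4 - 1)*(-3 - 4) + 9) + o(-12, -3) = -(-542)*((4 - 1)*(-3 - 4) + 9) - 1 = -(-542)*(3*(-7) + 9) - 1 = -(-542)*(-21 + 9) - 1 = -(-542)*(-12) - 1 = -271*24 - 1 = -6504 - 1 = -6505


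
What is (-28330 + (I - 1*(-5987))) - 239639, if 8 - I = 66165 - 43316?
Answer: -284823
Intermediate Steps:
I = -22841 (I = 8 - (66165 - 43316) = 8 - 1*22849 = 8 - 22849 = -22841)
(-28330 + (I - 1*(-5987))) - 239639 = (-28330 + (-22841 - 1*(-5987))) - 239639 = (-28330 + (-22841 + 5987)) - 239639 = (-28330 - 16854) - 239639 = -45184 - 239639 = -284823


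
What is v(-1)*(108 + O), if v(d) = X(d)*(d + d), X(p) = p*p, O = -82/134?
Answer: -14390/67 ≈ -214.78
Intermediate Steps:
O = -41/67 (O = -82*1/134 = -41/67 ≈ -0.61194)
X(p) = p**2
v(d) = 2*d**3 (v(d) = d**2*(d + d) = d**2*(2*d) = 2*d**3)
v(-1)*(108 + O) = (2*(-1)**3)*(108 - 41/67) = (2*(-1))*(7195/67) = -2*7195/67 = -14390/67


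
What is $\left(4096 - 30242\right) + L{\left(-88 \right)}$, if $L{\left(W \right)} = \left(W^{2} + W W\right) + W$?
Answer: $-10746$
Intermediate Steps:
$L{\left(W \right)} = W + 2 W^{2}$ ($L{\left(W \right)} = \left(W^{2} + W^{2}\right) + W = 2 W^{2} + W = W + 2 W^{2}$)
$\left(4096 - 30242\right) + L{\left(-88 \right)} = \left(4096 - 30242\right) - 88 \left(1 + 2 \left(-88\right)\right) = -26146 - 88 \left(1 - 176\right) = -26146 - -15400 = -26146 + 15400 = -10746$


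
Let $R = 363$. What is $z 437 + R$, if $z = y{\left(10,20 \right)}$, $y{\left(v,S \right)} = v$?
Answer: $4733$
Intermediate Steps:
$z = 10$
$z 437 + R = 10 \cdot 437 + 363 = 4370 + 363 = 4733$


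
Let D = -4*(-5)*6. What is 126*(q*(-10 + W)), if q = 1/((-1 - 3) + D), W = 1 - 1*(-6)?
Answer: -189/58 ≈ -3.2586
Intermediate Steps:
W = 7 (W = 1 + 6 = 7)
D = 120 (D = 20*6 = 120)
q = 1/116 (q = 1/((-1 - 3) + 120) = 1/(-4 + 120) = 1/116 ≈ 0.0086207)
126*(q*(-10 + W)) = 126*((-10 + 7)/116) = 126*((1/116)*(-3)) = 126*(-3/116) = -189/58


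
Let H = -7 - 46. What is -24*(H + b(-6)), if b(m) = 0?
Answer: 1272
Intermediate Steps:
H = -53
-24*(H + b(-6)) = -24*(-53 + 0) = -24*(-53) = 1272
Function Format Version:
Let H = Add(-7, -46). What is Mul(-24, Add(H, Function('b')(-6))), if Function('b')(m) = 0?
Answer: 1272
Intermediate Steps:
H = -53
Mul(-24, Add(H, Function('b')(-6))) = Mul(-24, Add(-53, 0)) = Mul(-24, -53) = 1272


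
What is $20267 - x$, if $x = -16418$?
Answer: $36685$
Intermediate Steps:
$20267 - x = 20267 - -16418 = 20267 + 16418 = 36685$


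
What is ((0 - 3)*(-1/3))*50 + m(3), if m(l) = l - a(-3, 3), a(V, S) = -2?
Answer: 55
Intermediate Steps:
m(l) = 2 + l (m(l) = l - 1*(-2) = l + 2 = 2 + l)
((0 - 3)*(-1/3))*50 + m(3) = ((0 - 3)*(-1/3))*50 + (2 + 3) = -(-3)/3*50 + 5 = -3*(-⅓)*50 + 5 = 1*50 + 5 = 50 + 5 = 55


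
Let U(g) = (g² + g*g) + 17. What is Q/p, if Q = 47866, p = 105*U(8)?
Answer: 6838/2175 ≈ 3.1439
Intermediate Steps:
U(g) = 17 + 2*g² (U(g) = (g² + g²) + 17 = 2*g² + 17 = 17 + 2*g²)
p = 15225 (p = 105*(17 + 2*8²) = 105*(17 + 2*64) = 105*(17 + 128) = 105*145 = 15225)
Q/p = 47866/15225 = 47866*(1/15225) = 6838/2175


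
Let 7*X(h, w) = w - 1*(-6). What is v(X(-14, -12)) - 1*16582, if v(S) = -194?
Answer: -16776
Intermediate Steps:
X(h, w) = 6/7 + w/7 (X(h, w) = (w - 1*(-6))/7 = (w + 6)/7 = (6 + w)/7 = 6/7 + w/7)
v(X(-14, -12)) - 1*16582 = -194 - 1*16582 = -194 - 16582 = -16776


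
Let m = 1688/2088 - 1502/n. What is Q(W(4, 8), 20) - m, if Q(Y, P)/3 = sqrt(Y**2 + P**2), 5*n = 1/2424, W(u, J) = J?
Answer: 4751306429/261 + 12*sqrt(29) ≈ 1.8204e+7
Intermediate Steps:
n = 1/12120 (n = (1/5)/2424 = (1/5)*(1/2424) = 1/12120 ≈ 8.2508e-5)
Q(Y, P) = 3*sqrt(P**2 + Y**2) (Q(Y, P) = 3*sqrt(Y**2 + P**2) = 3*sqrt(P**2 + Y**2))
m = -4751306429/261 (m = 1688/2088 - 1502/1/12120 = 1688*(1/2088) - 1502*12120 = 211/261 - 18204240 = -4751306429/261 ≈ -1.8204e+7)
Q(W(4, 8), 20) - m = 3*sqrt(20**2 + 8**2) - 1*(-4751306429/261) = 3*sqrt(400 + 64) + 4751306429/261 = 3*sqrt(464) + 4751306429/261 = 3*(4*sqrt(29)) + 4751306429/261 = 12*sqrt(29) + 4751306429/261 = 4751306429/261 + 12*sqrt(29)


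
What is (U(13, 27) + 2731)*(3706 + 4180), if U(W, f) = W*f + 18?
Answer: 24446600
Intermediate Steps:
U(W, f) = 18 + W*f
(U(13, 27) + 2731)*(3706 + 4180) = ((18 + 13*27) + 2731)*(3706 + 4180) = ((18 + 351) + 2731)*7886 = (369 + 2731)*7886 = 3100*7886 = 24446600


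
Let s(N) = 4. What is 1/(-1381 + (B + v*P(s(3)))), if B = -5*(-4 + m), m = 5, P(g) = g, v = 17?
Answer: -1/1318 ≈ -0.00075873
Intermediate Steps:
B = -5 (B = -5*(-4 + 5) = -5*1 = -5)
1/(-1381 + (B + v*P(s(3)))) = 1/(-1381 + (-5 + 17*4)) = 1/(-1381 + (-5 + 68)) = 1/(-1381 + 63) = 1/(-1318) = -1/1318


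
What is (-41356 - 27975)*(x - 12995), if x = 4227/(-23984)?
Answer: 21608830040617/23984 ≈ 9.0097e+8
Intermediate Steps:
x = -4227/23984 (x = 4227*(-1/23984) = -4227/23984 ≈ -0.17624)
(-41356 - 27975)*(x - 12995) = (-41356 - 27975)*(-4227/23984 - 12995) = -69331*(-311676307/23984) = 21608830040617/23984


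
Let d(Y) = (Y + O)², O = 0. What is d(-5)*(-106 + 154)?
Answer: 1200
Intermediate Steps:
d(Y) = Y² (d(Y) = (Y + 0)² = Y²)
d(-5)*(-106 + 154) = (-5)²*(-106 + 154) = 25*48 = 1200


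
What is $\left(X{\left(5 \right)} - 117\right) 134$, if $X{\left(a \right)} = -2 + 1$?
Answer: $-15812$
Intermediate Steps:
$X{\left(a \right)} = -1$
$\left(X{\left(5 \right)} - 117\right) 134 = \left(-1 - 117\right) 134 = \left(-118\right) 134 = -15812$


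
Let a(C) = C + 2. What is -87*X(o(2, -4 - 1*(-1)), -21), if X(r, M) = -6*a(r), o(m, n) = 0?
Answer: 1044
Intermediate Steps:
a(C) = 2 + C
X(r, M) = -12 - 6*r (X(r, M) = -6*(2 + r) = -12 - 6*r)
-87*X(o(2, -4 - 1*(-1)), -21) = -87*(-12 - 6*0) = -87*(-12 + 0) = -87*(-12) = 1044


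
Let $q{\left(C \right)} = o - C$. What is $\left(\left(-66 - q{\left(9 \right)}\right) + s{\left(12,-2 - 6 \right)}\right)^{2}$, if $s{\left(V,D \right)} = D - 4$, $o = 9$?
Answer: $6084$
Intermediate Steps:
$s{\left(V,D \right)} = -4 + D$ ($s{\left(V,D \right)} = D - 4 = -4 + D$)
$q{\left(C \right)} = 9 - C$
$\left(\left(-66 - q{\left(9 \right)}\right) + s{\left(12,-2 - 6 \right)}\right)^{2} = \left(\left(-66 - \left(9 - 9\right)\right) - 12\right)^{2} = \left(\left(-66 - 0\right) - 12\right)^{2} = \left(\left(-66 + 0\right) - 12\right)^{2} = \left(-66 - 12\right)^{2} = \left(-78\right)^{2} = 6084$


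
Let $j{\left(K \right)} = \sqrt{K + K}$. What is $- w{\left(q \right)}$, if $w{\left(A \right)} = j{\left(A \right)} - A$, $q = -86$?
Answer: $-86 - 2 i \sqrt{43} \approx -86.0 - 13.115 i$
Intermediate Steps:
$j{\left(K \right)} = \sqrt{2} \sqrt{K}$ ($j{\left(K \right)} = \sqrt{2 K} = \sqrt{2} \sqrt{K}$)
$w{\left(A \right)} = - A + \sqrt{2} \sqrt{A}$ ($w{\left(A \right)} = \sqrt{2} \sqrt{A} - A = - A + \sqrt{2} \sqrt{A}$)
$- w{\left(q \right)} = - (\left(-1\right) \left(-86\right) + \sqrt{2} \sqrt{-86}) = - (86 + \sqrt{2} i \sqrt{86}) = - (86 + 2 i \sqrt{43}) = -86 - 2 i \sqrt{43}$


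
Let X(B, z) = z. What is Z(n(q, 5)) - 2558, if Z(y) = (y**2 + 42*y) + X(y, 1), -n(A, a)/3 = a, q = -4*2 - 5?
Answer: -2962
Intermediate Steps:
q = -13 (q = -8 - 5 = -13)
n(A, a) = -3*a
Z(y) = 1 + y**2 + 42*y (Z(y) = (y**2 + 42*y) + 1 = 1 + y**2 + 42*y)
Z(n(q, 5)) - 2558 = (1 + (-3*5)**2 + 42*(-3*5)) - 2558 = (1 + (-15)**2 + 42*(-15)) - 2558 = (1 + 225 - 630) - 2558 = -404 - 2558 = -2962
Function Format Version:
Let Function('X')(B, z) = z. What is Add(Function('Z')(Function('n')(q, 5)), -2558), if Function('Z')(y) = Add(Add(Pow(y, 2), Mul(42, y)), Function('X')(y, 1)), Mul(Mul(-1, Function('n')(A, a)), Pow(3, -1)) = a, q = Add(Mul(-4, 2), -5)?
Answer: -2962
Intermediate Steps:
q = -13 (q = Add(-8, -5) = -13)
Function('n')(A, a) = Mul(-3, a)
Function('Z')(y) = Add(1, Pow(y, 2), Mul(42, y)) (Function('Z')(y) = Add(Add(Pow(y, 2), Mul(42, y)), 1) = Add(1, Pow(y, 2), Mul(42, y)))
Add(Function('Z')(Function('n')(q, 5)), -2558) = Add(Add(1, Pow(Mul(-3, 5), 2), Mul(42, Mul(-3, 5))), -2558) = Add(Add(1, Pow(-15, 2), Mul(42, -15)), -2558) = Add(Add(1, 225, -630), -2558) = Add(-404, -2558) = -2962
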